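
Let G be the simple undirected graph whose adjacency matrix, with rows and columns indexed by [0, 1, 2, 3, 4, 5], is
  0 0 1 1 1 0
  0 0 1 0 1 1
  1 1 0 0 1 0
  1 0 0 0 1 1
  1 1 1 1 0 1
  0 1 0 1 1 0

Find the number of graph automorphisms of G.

10

Vertex 4 is the unique vertex of degree 5; the remaining 5 vertices each have degree 3 and induce a cycle, so G is the wheel on 6 vertices with hub 4. Every automorphism fixes the hub and acts on the rim 5-cycle, so Aut(G) ≅ Aut(C_5) = D_5 of order 10.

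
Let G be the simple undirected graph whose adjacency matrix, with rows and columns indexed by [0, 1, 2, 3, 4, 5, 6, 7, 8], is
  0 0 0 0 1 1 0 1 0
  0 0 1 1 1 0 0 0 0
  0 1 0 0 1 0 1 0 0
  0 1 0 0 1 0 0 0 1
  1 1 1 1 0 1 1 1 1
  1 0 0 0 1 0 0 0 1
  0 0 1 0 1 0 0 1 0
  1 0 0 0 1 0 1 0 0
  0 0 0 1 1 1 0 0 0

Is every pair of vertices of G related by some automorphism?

Vertex 4 is the only vertex of degree 8, so every automorphism fixes it; G is not vertex-transitive.

No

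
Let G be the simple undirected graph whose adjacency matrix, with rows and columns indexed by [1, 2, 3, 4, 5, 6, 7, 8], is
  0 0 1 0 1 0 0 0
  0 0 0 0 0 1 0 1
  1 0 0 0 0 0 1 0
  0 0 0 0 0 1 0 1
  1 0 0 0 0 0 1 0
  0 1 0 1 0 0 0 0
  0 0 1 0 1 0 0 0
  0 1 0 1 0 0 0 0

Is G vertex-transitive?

G has two connected components, {2, 4, 6, 8} and {1, 3, 5, 7}; each is 2-regular, so G = C_4 ⊔ C_4. Aut of a disjoint union of two copies of C_4 is the wreath product D_4 ≀ Z_2, of order 2·8² = 128. This group acts transitively on the 8 vertices.

Yes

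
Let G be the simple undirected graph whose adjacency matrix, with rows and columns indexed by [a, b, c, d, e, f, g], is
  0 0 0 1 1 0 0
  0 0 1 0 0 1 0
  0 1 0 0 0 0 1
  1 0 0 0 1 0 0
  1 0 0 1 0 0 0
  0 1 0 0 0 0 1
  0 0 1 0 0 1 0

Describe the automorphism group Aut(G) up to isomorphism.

G has two connected components, {b, c, f, g} and {a, d, e}; each is 2-regular, so G = C_4 ⊔ C_3. No automorphism exchanges components of different sizes, hence Aut(G) is the direct product D_3 × D_4, order 48.

D_3 × D_4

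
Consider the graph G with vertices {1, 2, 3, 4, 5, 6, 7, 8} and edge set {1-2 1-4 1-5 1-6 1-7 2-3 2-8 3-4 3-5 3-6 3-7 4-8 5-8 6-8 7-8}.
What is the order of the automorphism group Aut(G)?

720

The vertices split by degree into {1, 3, 8} (degree 5) and {2, 4, 5, 6, 7} (degree 3); every edge runs between the two parts, so G is the complete bipartite graph K_{3,5}. The parts have unequal sizes, so no automorphism swaps them; each part is permuted independently, giving S_5 × S_3 of order 5!·3! = 720.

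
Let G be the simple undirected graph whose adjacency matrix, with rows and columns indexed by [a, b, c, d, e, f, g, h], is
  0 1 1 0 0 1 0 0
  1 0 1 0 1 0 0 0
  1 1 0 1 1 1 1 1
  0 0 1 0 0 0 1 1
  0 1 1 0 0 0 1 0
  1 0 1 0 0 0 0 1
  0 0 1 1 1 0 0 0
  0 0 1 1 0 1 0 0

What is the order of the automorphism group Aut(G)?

14

Vertex c is the unique vertex of degree 7; the remaining 7 vertices each have degree 3 and induce a cycle, so G is the wheel on 8 vertices with hub c. With the hub fixed, the remaining symmetry is that of the rim cycle C_7, giving the dihedral group D_7.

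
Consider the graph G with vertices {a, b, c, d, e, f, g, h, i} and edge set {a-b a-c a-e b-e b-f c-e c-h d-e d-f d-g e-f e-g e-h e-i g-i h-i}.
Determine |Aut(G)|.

Vertex e is the unique vertex of degree 8; the remaining 8 vertices each have degree 3 and induce a cycle, so G is the wheel on 9 vertices with hub e. Every automorphism fixes the hub and acts on the rim 8-cycle, so Aut(G) ≅ Aut(C_8) = D_8 of order 16.

16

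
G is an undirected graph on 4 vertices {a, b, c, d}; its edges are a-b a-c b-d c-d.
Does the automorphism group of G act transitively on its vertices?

G is 2-regular and bipartite on 2^2 = 4 vertices with girth 4; it is the hypercube graph Q_2. The symmetry group of the 2-cube is the hyperoctahedral group B_2 = Z_2 ≀ S_2, of order 2^2·2! = 8. This group acts transitively on the 4 vertices.

Yes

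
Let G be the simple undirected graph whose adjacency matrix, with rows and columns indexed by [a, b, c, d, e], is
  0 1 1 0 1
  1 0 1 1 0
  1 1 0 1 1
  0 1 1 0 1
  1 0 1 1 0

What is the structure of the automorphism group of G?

Vertex c is the unique vertex of degree 4; the remaining 4 vertices each have degree 3 and induce a cycle, so G is the wheel on 5 vertices with hub c. Every automorphism fixes the hub and acts on the rim 4-cycle, so Aut(G) ≅ Aut(C_4) = D_4 of order 8.

D_4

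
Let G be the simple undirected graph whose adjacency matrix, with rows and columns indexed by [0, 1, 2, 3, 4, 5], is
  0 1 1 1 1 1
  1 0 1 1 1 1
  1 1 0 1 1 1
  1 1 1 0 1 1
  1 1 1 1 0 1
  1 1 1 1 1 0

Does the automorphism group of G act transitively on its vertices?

Every vertex has degree 5, so G is the complete graph K_6. Every bijection on the vertex set is an automorphism of K_6; hence Aut(K_6) ≅ S_6, order 720. This group acts transitively on the 6 vertices.

Yes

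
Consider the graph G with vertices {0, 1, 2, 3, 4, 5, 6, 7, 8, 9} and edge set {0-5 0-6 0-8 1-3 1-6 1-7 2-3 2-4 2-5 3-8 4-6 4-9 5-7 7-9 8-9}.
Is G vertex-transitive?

G is 3-regular on 10 vertices with no triangles and no 4-cycles (girth 5): this is the Petersen graph. Viewing the Petersen graph as the Kneser graph K(5,2) — vertices are 2-subsets of {1,…,5}, edges join disjoint pairs — its automorphisms are exactly the permutations of the 5-element set, so Aut ≅ S_5 of order 120. This group acts transitively on the 10 vertices.

Yes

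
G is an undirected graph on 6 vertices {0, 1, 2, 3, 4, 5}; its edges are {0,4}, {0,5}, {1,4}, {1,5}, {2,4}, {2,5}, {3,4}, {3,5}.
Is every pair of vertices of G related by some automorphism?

Automorphisms preserve degree, but G has vertices of degree 2 and vertices of degree 4; no automorphism maps one to the other, so G is not vertex-transitive.

No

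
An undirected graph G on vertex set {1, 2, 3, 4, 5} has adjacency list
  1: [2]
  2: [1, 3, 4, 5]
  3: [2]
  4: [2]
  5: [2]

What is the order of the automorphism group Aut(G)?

24

Vertex 2 has degree 4 and every other vertex has degree 1, so G is the star K_{1,4} with centre 2. Any automorphism fixes the centre and permutes the 4 leaves freely, so Aut(G) ≅ S_4 of order 4! = 24.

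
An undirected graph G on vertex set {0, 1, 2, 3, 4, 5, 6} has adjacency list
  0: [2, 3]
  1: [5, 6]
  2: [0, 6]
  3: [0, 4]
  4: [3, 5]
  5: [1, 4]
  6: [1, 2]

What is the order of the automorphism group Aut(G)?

Every vertex has degree 2 and the graph is connected, so G is the 7-cycle C_7. C_7 has 7 rotations and 7 reflections, so Aut(C_7) ≅ D_7 of order 14.

14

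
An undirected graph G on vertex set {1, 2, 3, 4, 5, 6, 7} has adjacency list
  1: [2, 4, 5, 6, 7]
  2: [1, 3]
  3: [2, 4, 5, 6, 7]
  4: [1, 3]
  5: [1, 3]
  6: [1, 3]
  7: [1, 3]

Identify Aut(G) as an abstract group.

S_2 × S_5

The vertices split by degree into {1, 3} (degree 5) and {2, 4, 5, 6, 7} (degree 2); every edge runs between the two parts, so G is the complete bipartite graph K_{2,5}. The parts have unequal sizes, so no automorphism swaps them; each part is permuted independently, giving S_2 × S_5 of order 2!·5! = 240.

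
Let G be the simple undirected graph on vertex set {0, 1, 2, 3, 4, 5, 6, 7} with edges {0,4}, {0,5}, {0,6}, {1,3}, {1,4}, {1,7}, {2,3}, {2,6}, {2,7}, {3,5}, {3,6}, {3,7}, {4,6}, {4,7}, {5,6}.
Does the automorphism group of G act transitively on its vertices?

No

Automorphisms preserve degree, but G has vertices of degree 3 and vertices of degree 5; no automorphism maps one to the other, so G is not vertex-transitive.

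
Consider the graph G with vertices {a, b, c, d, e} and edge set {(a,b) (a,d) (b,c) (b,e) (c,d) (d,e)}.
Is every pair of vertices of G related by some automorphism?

No

Automorphisms preserve degree, but G has vertices of degree 2 and vertices of degree 3; no automorphism maps one to the other, so G is not vertex-transitive.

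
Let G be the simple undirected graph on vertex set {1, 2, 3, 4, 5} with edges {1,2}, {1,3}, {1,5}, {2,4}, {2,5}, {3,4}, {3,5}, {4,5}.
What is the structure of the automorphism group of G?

Vertex 5 is the unique vertex of degree 4; the remaining 4 vertices each have degree 3 and induce a cycle, so G is the wheel on 5 vertices with hub 5. With the hub fixed, the remaining symmetry is that of the rim cycle C_4, giving the dihedral group D_4.

the dihedral group of order 8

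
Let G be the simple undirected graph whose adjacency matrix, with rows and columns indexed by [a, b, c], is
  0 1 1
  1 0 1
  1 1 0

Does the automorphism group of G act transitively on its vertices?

Yes

Every vertex has degree 2, so G is the complete graph K_3. Every bijection on the vertex set is an automorphism of K_3; hence Aut(K_3) ≅ S_3, order 6. This group acts transitively on the 3 vertices.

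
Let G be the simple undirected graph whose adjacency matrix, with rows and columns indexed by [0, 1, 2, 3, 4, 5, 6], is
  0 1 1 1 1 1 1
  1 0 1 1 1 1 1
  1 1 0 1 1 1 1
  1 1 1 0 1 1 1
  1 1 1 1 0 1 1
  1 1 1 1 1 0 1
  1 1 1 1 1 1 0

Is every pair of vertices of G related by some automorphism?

Yes

Every vertex has degree 6, so G is the complete graph K_7. Every bijection on the vertex set is an automorphism of K_7; hence Aut(K_7) ≅ S_7, order 5040. This group acts transitively on the 7 vertices.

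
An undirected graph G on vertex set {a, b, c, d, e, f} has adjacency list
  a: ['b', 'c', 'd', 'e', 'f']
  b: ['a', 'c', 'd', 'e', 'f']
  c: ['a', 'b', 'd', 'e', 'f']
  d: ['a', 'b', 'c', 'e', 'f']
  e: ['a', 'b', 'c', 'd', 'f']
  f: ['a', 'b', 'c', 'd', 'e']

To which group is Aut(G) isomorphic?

Every vertex has degree 5, so G is the complete graph K_6. Any permutation of the 6 vertices preserves K_6, so Aut(K_6) = S_6 of order 6! = 720.

the symmetric group on 6 letters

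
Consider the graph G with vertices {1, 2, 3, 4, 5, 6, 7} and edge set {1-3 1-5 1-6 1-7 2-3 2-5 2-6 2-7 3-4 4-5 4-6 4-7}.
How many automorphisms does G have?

144

The vertices split by degree into {1, 2, 4} (degree 4) and {3, 5, 6, 7} (degree 3); every edge runs between the two parts, so G is the complete bipartite graph K_{3,4}. Automorphisms preserve the bipartition setwise (since the parts differ in size) and act as S_3 × S_4 within it; |Aut| = 144.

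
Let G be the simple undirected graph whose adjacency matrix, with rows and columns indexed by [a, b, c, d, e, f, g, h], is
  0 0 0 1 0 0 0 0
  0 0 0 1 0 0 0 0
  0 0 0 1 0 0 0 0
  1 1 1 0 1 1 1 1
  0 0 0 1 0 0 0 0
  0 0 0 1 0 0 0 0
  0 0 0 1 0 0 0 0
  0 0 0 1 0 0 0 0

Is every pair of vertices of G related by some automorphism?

Vertex d is the only vertex of degree 7, so every automorphism fixes it; G is not vertex-transitive.

No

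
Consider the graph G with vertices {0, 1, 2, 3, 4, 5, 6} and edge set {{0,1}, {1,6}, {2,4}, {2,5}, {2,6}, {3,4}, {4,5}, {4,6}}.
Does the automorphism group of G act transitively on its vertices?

No

Vertex 4 is the only vertex of degree 4, so every automorphism fixes it; G is not vertex-transitive.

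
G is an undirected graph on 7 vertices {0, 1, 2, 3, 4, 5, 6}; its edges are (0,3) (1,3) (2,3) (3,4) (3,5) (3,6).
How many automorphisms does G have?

Vertex 3 has degree 6 and every other vertex has degree 1, so G is the star K_{1,6} with centre 3. The 6 leaves are pairwise interchangeable while the centre is fixed, giving Aut(G) = S_6.

720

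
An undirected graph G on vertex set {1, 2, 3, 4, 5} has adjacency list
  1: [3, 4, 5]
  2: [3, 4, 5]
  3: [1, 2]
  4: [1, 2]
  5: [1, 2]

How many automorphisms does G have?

The vertices split by degree into {1, 2} (degree 3) and {3, 4, 5} (degree 2); every edge runs between the two parts, so G is the complete bipartite graph K_{2,3}. Automorphisms preserve the bipartition setwise (since the parts differ in size) and act as S_2 × S_3 within it; |Aut| = 12.

12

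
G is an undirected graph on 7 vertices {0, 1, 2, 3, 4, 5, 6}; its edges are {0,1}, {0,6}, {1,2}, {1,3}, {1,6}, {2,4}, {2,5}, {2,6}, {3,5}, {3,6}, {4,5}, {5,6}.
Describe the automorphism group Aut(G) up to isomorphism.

1

The degree sequence is [2, 4, 4, 3, 2, 4, 5]. Checking the degree-preserving permutations of the vertex set shows that none except the identity preserves every edge, so Aut(G) is trivial.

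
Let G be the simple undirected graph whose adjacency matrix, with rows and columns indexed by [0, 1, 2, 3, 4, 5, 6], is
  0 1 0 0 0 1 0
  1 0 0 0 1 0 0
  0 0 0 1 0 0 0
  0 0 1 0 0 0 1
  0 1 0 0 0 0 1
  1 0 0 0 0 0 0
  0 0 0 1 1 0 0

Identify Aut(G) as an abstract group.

C_2

The degree sequence is [2, 2, 1, 2, 2, 1, 2]; the two degree-1 vertices 2 and 5 are the ends of a path, so G = P_7. A path has exactly one nontrivial symmetry — reversal — giving Aut(G) of order 2.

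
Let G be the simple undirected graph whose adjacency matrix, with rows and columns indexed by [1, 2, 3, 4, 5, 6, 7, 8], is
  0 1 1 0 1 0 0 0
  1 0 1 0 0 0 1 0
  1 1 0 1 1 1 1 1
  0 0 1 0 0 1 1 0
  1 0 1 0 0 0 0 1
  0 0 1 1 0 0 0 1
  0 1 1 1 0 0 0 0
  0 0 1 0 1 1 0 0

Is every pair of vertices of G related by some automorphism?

No

Vertex 3 is the only vertex of degree 7, so every automorphism fixes it; G is not vertex-transitive.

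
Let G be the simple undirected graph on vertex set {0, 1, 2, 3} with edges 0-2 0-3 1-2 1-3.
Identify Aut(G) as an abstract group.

G is 2-regular and bipartite with parts {2, 3} and {0, 1} (each part is independent and every cross-pair is an edge), so G = K_{2,2}. Each part can be permuted independently (S_2 × S_2) and the two equal-size parts can also be swapped, giving (S_2 × S_2) ⋊ Z_2 of order 2·(2!)² = 8.

(S_2 × S_2) ⋊ Z_2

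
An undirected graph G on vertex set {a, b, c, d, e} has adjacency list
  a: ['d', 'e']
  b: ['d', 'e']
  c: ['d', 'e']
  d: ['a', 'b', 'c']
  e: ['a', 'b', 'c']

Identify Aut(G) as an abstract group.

The vertices split by degree into {d, e} (degree 3) and {a, b, c} (degree 2); every edge runs between the two parts, so G is the complete bipartite graph K_{2,3}. Automorphisms preserve the bipartition setwise (since the parts differ in size) and act as S_2 × S_3 within it; |Aut| = 12.

S_2 × S_3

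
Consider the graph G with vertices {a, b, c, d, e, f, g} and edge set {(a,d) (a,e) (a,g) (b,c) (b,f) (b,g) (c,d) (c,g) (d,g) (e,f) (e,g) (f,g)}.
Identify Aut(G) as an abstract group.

Vertex g is the unique vertex of degree 6; the remaining 6 vertices each have degree 3 and induce a cycle, so G is the wheel on 7 vertices with hub g. With the hub fixed, the remaining symmetry is that of the rim cycle C_6, giving the dihedral group D_6.

D_6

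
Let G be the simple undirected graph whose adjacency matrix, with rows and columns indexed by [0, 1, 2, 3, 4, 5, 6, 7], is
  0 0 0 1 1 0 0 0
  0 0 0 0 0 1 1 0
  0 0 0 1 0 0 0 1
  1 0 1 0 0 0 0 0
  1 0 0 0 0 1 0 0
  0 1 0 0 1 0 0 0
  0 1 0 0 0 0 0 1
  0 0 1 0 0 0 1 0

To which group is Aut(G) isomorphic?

G is 2-regular and connected on 8 vertices, i.e. the cycle C_8. C_8 has 8 rotations and 8 reflections, so Aut(C_8) ≅ D_8 of order 16.

the dihedral group of order 16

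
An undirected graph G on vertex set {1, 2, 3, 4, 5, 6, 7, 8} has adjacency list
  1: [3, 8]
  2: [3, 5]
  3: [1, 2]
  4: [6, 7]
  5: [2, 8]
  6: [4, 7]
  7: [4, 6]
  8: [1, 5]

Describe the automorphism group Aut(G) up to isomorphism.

G has two connected components, {1, 2, 3, 5, 8} and {4, 6, 7}; each is 2-regular, so G = C_5 ⊔ C_3. No automorphism exchanges components of different sizes, hence Aut(G) is the direct product D_3 × D_5, order 60.

D_3 × D_5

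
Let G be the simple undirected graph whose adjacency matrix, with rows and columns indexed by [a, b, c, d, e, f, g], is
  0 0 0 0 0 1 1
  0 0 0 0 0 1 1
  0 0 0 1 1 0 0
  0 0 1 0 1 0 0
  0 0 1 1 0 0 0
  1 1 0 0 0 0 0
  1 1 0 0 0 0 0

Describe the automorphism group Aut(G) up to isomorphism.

D_3 × D_4

G has two connected components, {a, b, f, g} and {c, d, e}; each is 2-regular, so G = C_4 ⊔ C_3. No automorphism exchanges components of different sizes, hence Aut(G) is the direct product D_3 × D_4, order 48.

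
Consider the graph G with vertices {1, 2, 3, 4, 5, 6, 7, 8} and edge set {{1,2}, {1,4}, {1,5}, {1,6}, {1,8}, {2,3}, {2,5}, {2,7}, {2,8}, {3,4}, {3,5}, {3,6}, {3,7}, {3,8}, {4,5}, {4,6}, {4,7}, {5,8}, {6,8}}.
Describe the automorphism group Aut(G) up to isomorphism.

Degrees alone do not determine every vertex (e.g. 1 and 2 both have degree 5), but their neighbour-degree multisets differ: N(1) has degrees [4, 5, 5, 5, 5] while N(2) has degrees [3, 5, 5, 5, 6]. Repeating this refinement separates all vertices, so the only automorphism is the identity.

{e}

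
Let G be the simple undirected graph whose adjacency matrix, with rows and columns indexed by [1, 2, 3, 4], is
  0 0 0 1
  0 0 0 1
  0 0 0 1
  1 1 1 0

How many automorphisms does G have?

Vertex 4 has degree 3 and every other vertex has degree 1, so G is the star K_{1,3} with centre 4. Any automorphism fixes the centre and permutes the 3 leaves freely, so Aut(G) ≅ S_3 of order 3! = 6.

6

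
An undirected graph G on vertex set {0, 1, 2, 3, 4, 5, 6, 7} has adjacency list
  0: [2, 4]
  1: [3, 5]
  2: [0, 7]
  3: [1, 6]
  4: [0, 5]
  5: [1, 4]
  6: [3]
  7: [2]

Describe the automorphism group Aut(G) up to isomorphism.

the cyclic group of order 2

The degree sequence is [2, 2, 2, 2, 2, 2, 1, 1]; the two degree-1 vertices 6 and 7 are the ends of a path, so G = P_8. The only nontrivial automorphism of a path is the end-to-end reflection, so Aut(G) ≅ Z_2.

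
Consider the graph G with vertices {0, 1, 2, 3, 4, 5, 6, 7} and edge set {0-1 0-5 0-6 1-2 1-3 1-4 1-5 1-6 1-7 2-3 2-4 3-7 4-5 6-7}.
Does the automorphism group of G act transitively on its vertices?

Vertex 1 is the only vertex of degree 7, so every automorphism fixes it; G is not vertex-transitive.

No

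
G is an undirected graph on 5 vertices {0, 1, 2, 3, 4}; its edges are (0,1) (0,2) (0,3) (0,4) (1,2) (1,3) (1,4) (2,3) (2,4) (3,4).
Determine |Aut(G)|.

All 5 vertices are pairwise adjacent: G = K_5. Any permutation of the 5 vertices preserves K_5, so Aut(K_5) = S_5 of order 5! = 120.

120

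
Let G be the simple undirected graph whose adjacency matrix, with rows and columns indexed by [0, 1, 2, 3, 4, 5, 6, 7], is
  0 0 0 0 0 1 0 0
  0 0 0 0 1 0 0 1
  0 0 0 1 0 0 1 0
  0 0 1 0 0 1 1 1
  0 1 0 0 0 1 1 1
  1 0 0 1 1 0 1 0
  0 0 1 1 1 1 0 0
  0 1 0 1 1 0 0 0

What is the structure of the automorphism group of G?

The degree sequence is [1, 2, 2, 4, 4, 4, 4, 3]. Checking the degree-preserving permutations of the vertex set shows that none except the identity preserves every edge, so Aut(G) is trivial.

the trivial group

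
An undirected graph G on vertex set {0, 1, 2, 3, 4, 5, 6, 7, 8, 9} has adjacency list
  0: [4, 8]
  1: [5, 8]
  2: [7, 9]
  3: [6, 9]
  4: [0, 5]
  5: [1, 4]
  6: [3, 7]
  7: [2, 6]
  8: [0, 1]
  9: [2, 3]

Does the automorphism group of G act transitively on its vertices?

G has two connected components, {2, 3, 6, 7, 9} and {0, 1, 4, 5, 8}; each is 2-regular, so G = C_5 ⊔ C_5. Aut of a disjoint union of two copies of C_5 is the wreath product D_5 ≀ Z_2, of order 2·10² = 200. This group acts transitively on the 10 vertices.

Yes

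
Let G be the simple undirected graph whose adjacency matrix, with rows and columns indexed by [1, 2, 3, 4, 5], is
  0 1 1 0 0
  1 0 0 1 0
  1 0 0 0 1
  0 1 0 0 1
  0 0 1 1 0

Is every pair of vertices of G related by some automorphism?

Every vertex has degree 2 and the graph is connected, so G is the 5-cycle C_5. The automorphisms of the 5-cycle are exactly the symmetries of a regular 5-gon: the dihedral group D_5, |D_5| = 10. Under this action every vertex can be carried to every other, so G is vertex-transitive.

Yes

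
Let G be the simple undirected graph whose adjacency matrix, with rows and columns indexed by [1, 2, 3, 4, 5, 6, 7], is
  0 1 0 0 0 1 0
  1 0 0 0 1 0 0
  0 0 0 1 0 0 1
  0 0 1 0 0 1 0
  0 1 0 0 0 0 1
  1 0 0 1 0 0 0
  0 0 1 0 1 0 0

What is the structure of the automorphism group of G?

G is 2-regular and connected on 7 vertices, i.e. the cycle C_7. C_7 has 7 rotations and 7 reflections, so Aut(C_7) ≅ D_7 of order 14.

the dihedral group of order 14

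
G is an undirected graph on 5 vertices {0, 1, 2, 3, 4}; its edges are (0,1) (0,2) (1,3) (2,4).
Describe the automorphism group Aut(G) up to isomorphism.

C_2

The degree sequence is [2, 2, 2, 1, 1]; the two degree-1 vertices 3 and 4 are the ends of a path, so G = P_5. The only nontrivial automorphism of a path is the end-to-end reflection, so Aut(G) ≅ Z_2.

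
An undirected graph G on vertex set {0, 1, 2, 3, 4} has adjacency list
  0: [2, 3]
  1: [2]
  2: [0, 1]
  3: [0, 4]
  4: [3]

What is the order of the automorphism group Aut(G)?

2

The degree sequence is [2, 1, 2, 2, 1]; the two degree-1 vertices 1 and 4 are the ends of a path, so G = P_5. A path has exactly one nontrivial symmetry — reversal — giving Aut(G) of order 2.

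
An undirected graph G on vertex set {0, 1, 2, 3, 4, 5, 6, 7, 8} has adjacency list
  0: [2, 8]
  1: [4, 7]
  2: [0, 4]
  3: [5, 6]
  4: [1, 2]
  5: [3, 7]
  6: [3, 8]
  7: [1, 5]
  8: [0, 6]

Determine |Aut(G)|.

18

Every vertex has degree 2 and the graph is connected, so G is the 9-cycle C_9. The automorphisms of the 9-cycle are exactly the symmetries of a regular 9-gon: the dihedral group D_9, |D_9| = 18.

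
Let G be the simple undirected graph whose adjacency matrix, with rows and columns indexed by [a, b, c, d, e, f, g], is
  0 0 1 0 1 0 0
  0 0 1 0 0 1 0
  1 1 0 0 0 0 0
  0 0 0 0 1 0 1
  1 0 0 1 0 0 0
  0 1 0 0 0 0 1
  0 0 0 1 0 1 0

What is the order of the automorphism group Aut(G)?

14

G is 2-regular and connected on 7 vertices, i.e. the cycle C_7. The automorphisms of the 7-cycle are exactly the symmetries of a regular 7-gon: the dihedral group D_7, |D_7| = 14.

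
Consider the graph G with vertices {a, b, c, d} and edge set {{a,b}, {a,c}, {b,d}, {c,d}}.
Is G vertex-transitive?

G is 2-regular and connected on 4 vertices, i.e. the cycle C_4. The automorphisms of the 4-cycle are exactly the symmetries of a regular 4-gon: the dihedral group D_4, |D_4| = 8. Under this action every vertex can be carried to every other, so G is vertex-transitive.

Yes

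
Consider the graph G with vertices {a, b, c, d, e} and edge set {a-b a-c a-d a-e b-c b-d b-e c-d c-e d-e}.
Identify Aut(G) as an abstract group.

the symmetric group on 5 letters

All 5 vertices are pairwise adjacent: G = K_5. Any permutation of the 5 vertices preserves K_5, so Aut(K_5) = S_5 of order 5! = 120.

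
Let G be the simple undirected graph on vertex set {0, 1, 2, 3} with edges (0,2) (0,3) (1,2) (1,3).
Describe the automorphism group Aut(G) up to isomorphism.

Z_2^2 ⋊ S_2

G is 2-regular and bipartite on 2^2 = 4 vertices with girth 4; it is the hypercube graph Q_2. The symmetry group of the 2-cube is the hyperoctahedral group B_2 = Z_2 ≀ S_2, of order 2^2·2! = 8.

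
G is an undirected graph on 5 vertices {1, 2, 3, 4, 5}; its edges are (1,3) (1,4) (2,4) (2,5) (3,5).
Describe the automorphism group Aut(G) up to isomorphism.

D_5

Every vertex has degree 2 and the graph is connected, so G is the 5-cycle C_5. The automorphisms of the 5-cycle are exactly the symmetries of a regular 5-gon: the dihedral group D_5, |D_5| = 10.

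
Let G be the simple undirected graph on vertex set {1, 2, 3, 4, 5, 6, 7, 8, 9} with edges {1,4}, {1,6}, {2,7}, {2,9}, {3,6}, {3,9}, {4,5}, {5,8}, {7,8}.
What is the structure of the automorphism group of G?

D_9

G is 2-regular and connected on 9 vertices, i.e. the cycle C_9. C_9 has 9 rotations and 9 reflections, so Aut(C_9) ≅ D_9 of order 18.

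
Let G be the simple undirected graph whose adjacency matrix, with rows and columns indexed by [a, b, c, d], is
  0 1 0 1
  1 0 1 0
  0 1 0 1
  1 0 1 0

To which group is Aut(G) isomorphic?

Every vertex has degree 2 and the graph is connected, so G is the 4-cycle C_4. C_4 has 4 rotations and 4 reflections, so Aut(C_4) ≅ D_4 of order 8.

D_4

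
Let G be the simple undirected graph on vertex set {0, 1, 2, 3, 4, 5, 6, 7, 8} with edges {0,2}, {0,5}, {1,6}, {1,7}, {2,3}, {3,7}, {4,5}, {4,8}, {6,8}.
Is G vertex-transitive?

G is 2-regular and connected on 9 vertices, i.e. the cycle C_9. The automorphisms of the 9-cycle are exactly the symmetries of a regular 9-gon: the dihedral group D_9, |D_9| = 18. This group acts transitively on the 9 vertices.

Yes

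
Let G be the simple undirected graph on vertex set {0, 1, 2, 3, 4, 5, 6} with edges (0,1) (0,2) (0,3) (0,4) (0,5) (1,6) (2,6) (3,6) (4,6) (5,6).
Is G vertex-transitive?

Automorphisms preserve degree, but G has vertices of degree 2 and vertices of degree 5; no automorphism maps one to the other, so G is not vertex-transitive.

No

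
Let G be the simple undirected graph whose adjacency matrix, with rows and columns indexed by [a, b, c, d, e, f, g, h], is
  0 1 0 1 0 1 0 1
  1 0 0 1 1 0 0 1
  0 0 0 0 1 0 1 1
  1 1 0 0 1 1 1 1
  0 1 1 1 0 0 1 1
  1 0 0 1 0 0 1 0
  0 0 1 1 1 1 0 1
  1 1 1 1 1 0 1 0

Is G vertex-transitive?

Automorphisms preserve degree, but G has vertices of degree 3 and vertices of degree 6; no automorphism maps one to the other, so G is not vertex-transitive.

No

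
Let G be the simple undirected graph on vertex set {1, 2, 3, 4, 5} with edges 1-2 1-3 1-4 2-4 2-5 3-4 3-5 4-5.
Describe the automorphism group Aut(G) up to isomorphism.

D_4

Vertex 4 is the unique vertex of degree 4; the remaining 4 vertices each have degree 3 and induce a cycle, so G is the wheel on 5 vertices with hub 4. Every automorphism fixes the hub and acts on the rim 4-cycle, so Aut(G) ≅ Aut(C_4) = D_4 of order 8.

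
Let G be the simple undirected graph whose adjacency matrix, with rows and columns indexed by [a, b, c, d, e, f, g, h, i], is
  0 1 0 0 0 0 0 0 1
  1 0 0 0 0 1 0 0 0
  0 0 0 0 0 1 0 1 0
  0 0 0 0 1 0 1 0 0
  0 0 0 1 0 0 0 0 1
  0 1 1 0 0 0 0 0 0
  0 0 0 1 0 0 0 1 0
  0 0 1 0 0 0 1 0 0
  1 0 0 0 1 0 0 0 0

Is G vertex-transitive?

Yes

G is 2-regular and connected on 9 vertices, i.e. the cycle C_9. C_9 has 9 rotations and 9 reflections, so Aut(C_9) ≅ D_9 of order 18. Under this action every vertex can be carried to every other, so G is vertex-transitive.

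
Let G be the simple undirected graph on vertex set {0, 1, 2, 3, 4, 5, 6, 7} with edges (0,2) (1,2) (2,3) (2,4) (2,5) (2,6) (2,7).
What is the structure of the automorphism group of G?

S_7

Vertex 2 has degree 7 and every other vertex has degree 1, so G is the star K_{1,7} with centre 2. The 7 leaves are pairwise interchangeable while the centre is fixed, giving Aut(G) = S_7.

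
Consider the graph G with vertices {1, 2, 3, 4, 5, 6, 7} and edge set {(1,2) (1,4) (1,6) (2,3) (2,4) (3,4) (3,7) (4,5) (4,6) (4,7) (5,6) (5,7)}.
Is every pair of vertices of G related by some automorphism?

Vertex 4 is the only vertex of degree 6, so every automorphism fixes it; G is not vertex-transitive.

No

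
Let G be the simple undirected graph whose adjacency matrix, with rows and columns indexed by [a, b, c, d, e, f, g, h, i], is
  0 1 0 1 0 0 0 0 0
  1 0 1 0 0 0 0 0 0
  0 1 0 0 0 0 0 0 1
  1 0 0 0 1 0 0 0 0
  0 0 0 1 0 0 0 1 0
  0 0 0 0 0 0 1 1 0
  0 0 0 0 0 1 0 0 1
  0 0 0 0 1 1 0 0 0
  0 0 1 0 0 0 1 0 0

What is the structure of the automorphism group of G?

Every vertex has degree 2 and the graph is connected, so G is the 9-cycle C_9. C_9 has 9 rotations and 9 reflections, so Aut(C_9) ≅ D_9 of order 18.

D_9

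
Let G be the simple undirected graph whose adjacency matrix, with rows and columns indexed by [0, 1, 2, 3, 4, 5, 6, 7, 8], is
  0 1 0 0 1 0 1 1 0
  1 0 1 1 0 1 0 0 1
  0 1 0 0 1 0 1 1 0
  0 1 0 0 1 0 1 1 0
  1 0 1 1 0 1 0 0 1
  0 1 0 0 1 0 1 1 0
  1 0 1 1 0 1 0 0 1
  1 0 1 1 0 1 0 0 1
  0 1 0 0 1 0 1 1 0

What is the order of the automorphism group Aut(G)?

The vertices split by degree into {1, 4, 6, 7} (degree 5) and {0, 2, 3, 5, 8} (degree 4); every edge runs between the two parts, so G is the complete bipartite graph K_{4,5}. The parts have unequal sizes, so no automorphism swaps them; each part is permuted independently, giving S_4 × S_5 of order 4!·5! = 2880.

2880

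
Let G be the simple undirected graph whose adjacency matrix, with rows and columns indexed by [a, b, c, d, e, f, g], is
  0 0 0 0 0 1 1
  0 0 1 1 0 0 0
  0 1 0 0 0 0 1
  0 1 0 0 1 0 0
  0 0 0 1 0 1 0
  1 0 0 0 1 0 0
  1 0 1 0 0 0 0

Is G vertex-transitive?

Yes

Every vertex has degree 2 and the graph is connected, so G is the 7-cycle C_7. The automorphisms of the 7-cycle are exactly the symmetries of a regular 7-gon: the dihedral group D_7, |D_7| = 14. This group acts transitively on the 7 vertices.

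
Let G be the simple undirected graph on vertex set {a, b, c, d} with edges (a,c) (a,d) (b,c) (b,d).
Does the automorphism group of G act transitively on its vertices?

Yes

G is 2-regular and bipartite with parts {a, b} and {c, d} (each part is independent and every cross-pair is an edge), so G = K_{2,2}. Aut(K_{2,2}) is the wreath product S_2 ≀ Z_2: permute within each part, then optionally swap the parts; |Aut| = 2·(2!)² = 8. Under this action every vertex can be carried to every other, so G is vertex-transitive.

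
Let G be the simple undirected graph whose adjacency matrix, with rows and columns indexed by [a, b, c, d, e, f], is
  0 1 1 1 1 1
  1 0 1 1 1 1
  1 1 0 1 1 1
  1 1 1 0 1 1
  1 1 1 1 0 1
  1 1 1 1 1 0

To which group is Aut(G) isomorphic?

All 6 vertices are pairwise adjacent: G = K_6. Every bijection on the vertex set is an automorphism of K_6; hence Aut(K_6) ≅ S_6, order 720.

S_6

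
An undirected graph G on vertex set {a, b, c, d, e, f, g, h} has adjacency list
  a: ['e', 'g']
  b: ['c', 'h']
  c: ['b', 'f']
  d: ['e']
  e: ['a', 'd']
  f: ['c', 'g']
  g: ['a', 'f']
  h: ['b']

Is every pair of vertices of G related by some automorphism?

Automorphisms preserve degree, but G has vertices of degree 1 and vertices of degree 2; no automorphism maps one to the other, so G is not vertex-transitive.

No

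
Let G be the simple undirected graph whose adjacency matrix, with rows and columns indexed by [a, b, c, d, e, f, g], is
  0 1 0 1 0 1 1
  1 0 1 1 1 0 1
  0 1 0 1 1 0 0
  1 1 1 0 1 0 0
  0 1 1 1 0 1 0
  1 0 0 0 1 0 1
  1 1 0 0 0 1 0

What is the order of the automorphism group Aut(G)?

1

The degree sequence is [4, 5, 3, 4, 4, 3, 3]. Checking the degree-preserving permutations of the vertex set shows that none except the identity preserves every edge, so Aut(G) is trivial.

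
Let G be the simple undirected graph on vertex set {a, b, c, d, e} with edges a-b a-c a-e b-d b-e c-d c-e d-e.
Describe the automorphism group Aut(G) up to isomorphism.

Vertex e is the unique vertex of degree 4; the remaining 4 vertices each have degree 3 and induce a cycle, so G is the wheel on 5 vertices with hub e. Every automorphism fixes the hub and acts on the rim 4-cycle, so Aut(G) ≅ Aut(C_4) = D_4 of order 8.

D_4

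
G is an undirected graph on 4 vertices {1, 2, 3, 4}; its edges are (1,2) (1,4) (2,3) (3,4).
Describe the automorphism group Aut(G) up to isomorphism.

Z_2^2 ⋊ S_2

G is 2-regular and bipartite on 2^2 = 4 vertices with girth 4; it is the hypercube graph Q_2. Aut(Q_2) consists of the signed permutations of the 2 coordinate axes: 2! permutations times 2^2 sign flips, so |Aut| = 2^2·2! = 8.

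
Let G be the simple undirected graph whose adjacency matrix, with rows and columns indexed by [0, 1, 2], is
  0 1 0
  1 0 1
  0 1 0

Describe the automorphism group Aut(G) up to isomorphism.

The degree sequence is [1, 2, 1]; the two degree-1 vertices 0 and 2 are the ends of a path, so G = P_3. A path has exactly one nontrivial symmetry — reversal — giving Aut(G) of order 2.

Z_2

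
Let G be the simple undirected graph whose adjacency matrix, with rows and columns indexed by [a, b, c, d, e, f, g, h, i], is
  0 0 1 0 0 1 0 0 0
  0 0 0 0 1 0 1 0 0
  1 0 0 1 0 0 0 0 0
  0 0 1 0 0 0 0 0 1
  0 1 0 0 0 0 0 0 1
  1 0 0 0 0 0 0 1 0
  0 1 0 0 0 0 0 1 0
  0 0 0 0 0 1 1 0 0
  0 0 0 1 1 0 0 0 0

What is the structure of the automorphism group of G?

D_9

G is 2-regular and connected on 9 vertices, i.e. the cycle C_9. C_9 has 9 rotations and 9 reflections, so Aut(C_9) ≅ D_9 of order 18.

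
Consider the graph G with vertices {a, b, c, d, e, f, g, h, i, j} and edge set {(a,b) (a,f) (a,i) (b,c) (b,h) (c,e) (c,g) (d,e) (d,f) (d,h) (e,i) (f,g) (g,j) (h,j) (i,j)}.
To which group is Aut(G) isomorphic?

G is 3-regular on 10 vertices with no triangles and no 4-cycles (girth 5): this is the Petersen graph. It is a classical fact that the Petersen graph has automorphism group S_5 (order 120), arising from its description as the Kneser graph K(5,2).

S_5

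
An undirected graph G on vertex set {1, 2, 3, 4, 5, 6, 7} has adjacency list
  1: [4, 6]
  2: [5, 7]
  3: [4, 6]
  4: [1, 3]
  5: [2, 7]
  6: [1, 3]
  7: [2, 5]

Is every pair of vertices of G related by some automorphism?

G has two connected components, {1, 3, 4, 6} and {2, 5, 7}; each is 2-regular, so G = C_4 ⊔ C_3. The orbit of 1 under Aut(G) is {1, 3, 4, 6}, which does not contain 2, so G is not vertex-transitive.

No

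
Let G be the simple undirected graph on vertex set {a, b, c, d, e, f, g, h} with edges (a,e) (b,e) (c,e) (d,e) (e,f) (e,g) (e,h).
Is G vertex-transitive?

No

Vertex e is the only vertex of degree 7, so every automorphism fixes it; G is not vertex-transitive.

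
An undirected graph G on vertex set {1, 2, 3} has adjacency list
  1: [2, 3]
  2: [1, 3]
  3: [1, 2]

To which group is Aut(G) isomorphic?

All 3 vertices are pairwise adjacent: G = K_3. Every bijection on the vertex set is an automorphism of K_3; hence Aut(K_3) ≅ S_3, order 6.

S_3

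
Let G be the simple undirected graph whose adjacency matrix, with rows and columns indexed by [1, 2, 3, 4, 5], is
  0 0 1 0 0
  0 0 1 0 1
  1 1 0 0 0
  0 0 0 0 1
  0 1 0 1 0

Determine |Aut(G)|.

The degree sequence is [1, 2, 2, 1, 2]; the two degree-1 vertices 1 and 4 are the ends of a path, so G = P_5. A path has exactly one nontrivial symmetry — reversal — giving Aut(G) of order 2.

2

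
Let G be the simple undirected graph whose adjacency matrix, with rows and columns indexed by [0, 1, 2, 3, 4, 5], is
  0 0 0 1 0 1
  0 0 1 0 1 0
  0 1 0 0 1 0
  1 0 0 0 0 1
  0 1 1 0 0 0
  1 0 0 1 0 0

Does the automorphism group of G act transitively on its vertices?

Yes

G has two connected components, {1, 2, 4} and {0, 3, 5}; each is 2-regular, so G = C_3 ⊔ C_3. With two isomorphic components, Aut(G) = Aut(C_3) ≀ S_2 = (D_3 × D_3) ⋊ Z_2: permute each cycle by D_3, then optionally swap the two cycles. Order 2·(2·3)² = 72. Under this action every vertex can be carried to every other, so G is vertex-transitive.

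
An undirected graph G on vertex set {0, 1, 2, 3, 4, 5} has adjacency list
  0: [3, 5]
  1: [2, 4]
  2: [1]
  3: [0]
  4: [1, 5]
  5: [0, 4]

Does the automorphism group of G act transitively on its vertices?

No

Automorphisms preserve degree, but G has vertices of degree 1 and vertices of degree 2; no automorphism maps one to the other, so G is not vertex-transitive.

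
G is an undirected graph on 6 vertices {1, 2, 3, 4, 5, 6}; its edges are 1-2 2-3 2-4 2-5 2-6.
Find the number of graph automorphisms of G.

Vertex 2 has degree 5 and every other vertex has degree 1, so G is the star K_{1,5} with centre 2. Any automorphism fixes the centre and permutes the 5 leaves freely, so Aut(G) ≅ S_5 of order 5! = 120.

120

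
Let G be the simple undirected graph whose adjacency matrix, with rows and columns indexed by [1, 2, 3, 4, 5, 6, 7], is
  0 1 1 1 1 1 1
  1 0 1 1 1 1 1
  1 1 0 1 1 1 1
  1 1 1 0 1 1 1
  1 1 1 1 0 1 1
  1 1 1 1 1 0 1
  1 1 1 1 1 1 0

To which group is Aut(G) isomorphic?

S_7

All 7 vertices are pairwise adjacent: G = K_7. Any permutation of the 7 vertices preserves K_7, so Aut(K_7) = S_7 of order 7! = 5040.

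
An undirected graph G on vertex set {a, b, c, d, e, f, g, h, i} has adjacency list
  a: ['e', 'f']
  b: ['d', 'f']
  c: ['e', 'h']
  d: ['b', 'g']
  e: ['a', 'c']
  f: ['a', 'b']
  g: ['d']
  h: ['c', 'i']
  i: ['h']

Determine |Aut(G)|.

2

The degree sequence is [2, 2, 2, 2, 2, 2, 1, 2, 1]; the two degree-1 vertices g and i are the ends of a path, so G = P_9. The only nontrivial automorphism of a path is the end-to-end reflection, so Aut(G) ≅ Z_2.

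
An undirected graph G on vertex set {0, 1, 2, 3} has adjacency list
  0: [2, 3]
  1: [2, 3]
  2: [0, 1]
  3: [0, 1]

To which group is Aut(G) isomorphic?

G is 2-regular and bipartite on 2^2 = 4 vertices with girth 4; it is the hypercube graph Q_2. The symmetry group of the 2-cube is the hyperoctahedral group B_2 = Z_2 ≀ S_2, of order 2^2·2! = 8.

the dihedral group of order 8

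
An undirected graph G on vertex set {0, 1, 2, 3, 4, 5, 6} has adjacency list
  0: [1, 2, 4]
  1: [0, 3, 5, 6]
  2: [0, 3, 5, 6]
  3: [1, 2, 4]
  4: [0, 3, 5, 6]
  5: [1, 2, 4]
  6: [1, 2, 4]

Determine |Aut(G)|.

The vertices split by degree into {1, 2, 4} (degree 4) and {0, 3, 5, 6} (degree 3); every edge runs between the two parts, so G is the complete bipartite graph K_{3,4}. The parts have unequal sizes, so no automorphism swaps them; each part is permuted independently, giving S_4 × S_3 of order 4!·3! = 144.

144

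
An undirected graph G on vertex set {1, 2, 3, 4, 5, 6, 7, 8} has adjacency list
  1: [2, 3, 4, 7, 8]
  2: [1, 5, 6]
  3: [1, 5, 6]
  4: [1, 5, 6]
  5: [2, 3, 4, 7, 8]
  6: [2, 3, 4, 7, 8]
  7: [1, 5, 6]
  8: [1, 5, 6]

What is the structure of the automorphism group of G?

S_3 × S_5

The vertices split by degree into {1, 5, 6} (degree 5) and {2, 3, 4, 7, 8} (degree 3); every edge runs between the two parts, so G is the complete bipartite graph K_{3,5}. Automorphisms preserve the bipartition setwise (since the parts differ in size) and act as S_3 × S_5 within it; |Aut| = 720.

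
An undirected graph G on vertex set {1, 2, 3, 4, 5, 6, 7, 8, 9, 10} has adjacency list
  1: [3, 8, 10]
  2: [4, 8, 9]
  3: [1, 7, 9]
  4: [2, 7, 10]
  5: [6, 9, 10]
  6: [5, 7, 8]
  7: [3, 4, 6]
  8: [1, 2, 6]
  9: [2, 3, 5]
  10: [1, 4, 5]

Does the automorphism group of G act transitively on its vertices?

G is 3-regular on 10 vertices with no triangles and no 4-cycles (girth 5): this is the Petersen graph. It is a classical fact that the Petersen graph has automorphism group S_5 (order 120), arising from its description as the Kneser graph K(5,2). This group acts transitively on the 10 vertices.

Yes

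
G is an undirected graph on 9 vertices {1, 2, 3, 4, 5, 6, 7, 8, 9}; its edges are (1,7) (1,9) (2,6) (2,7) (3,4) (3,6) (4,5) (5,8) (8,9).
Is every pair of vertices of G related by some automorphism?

Every vertex has degree 2 and the graph is connected, so G is the 9-cycle C_9. C_9 has 9 rotations and 9 reflections, so Aut(C_9) ≅ D_9 of order 18. This group acts transitively on the 9 vertices.

Yes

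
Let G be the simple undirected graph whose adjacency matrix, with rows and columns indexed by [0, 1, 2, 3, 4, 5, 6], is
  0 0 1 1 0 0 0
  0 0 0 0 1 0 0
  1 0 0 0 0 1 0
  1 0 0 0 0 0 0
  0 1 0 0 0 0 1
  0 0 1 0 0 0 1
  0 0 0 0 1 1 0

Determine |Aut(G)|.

2

The degree sequence is [2, 1, 2, 1, 2, 2, 2]; the two degree-1 vertices 1 and 3 are the ends of a path, so G = P_7. The only nontrivial automorphism of a path is the end-to-end reflection, so Aut(G) ≅ Z_2.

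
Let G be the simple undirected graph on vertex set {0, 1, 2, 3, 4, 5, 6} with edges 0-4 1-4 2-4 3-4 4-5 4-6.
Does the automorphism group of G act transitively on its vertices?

No

Vertex 4 is the only vertex of degree 6, so every automorphism fixes it; G is not vertex-transitive.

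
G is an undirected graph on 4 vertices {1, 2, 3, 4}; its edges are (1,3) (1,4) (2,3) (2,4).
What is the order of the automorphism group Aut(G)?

G is 2-regular and bipartite on 2^2 = 4 vertices with girth 4; it is the hypercube graph Q_2. The symmetry group of the 2-cube is the hyperoctahedral group B_2 = Z_2 ≀ S_2, of order 2^2·2! = 8.

8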